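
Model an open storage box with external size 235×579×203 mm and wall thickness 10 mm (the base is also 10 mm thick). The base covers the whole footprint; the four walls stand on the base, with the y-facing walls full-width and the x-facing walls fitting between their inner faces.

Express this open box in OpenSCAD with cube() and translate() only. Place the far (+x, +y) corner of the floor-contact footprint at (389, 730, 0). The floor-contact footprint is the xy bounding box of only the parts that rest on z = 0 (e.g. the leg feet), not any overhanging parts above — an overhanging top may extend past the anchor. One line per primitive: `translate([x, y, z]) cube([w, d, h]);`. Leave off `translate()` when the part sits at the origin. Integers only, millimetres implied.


translate([154, 151, 0]) cube([235, 579, 10]);
translate([154, 151, 10]) cube([235, 10, 193]);
translate([154, 720, 10]) cube([235, 10, 193]);
translate([154, 161, 10]) cube([10, 559, 193]);
translate([379, 161, 10]) cube([10, 559, 193]);


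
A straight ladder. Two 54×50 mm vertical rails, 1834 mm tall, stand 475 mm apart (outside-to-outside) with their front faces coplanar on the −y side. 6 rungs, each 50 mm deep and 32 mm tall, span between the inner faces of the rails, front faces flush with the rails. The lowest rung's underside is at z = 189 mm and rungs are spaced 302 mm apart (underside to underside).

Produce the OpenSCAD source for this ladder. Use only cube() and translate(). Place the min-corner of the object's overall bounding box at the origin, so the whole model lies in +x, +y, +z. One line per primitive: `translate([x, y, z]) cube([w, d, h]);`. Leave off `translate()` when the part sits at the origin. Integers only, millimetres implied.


// rung span = 475 - 2*54 = 367
// rung[k] z = 189 + k*302
cube([54, 50, 1834]);
translate([421, 0, 0]) cube([54, 50, 1834]);
translate([54, 0, 189]) cube([367, 50, 32]);
translate([54, 0, 491]) cube([367, 50, 32]);
translate([54, 0, 793]) cube([367, 50, 32]);
translate([54, 0, 1095]) cube([367, 50, 32]);
translate([54, 0, 1397]) cube([367, 50, 32]);
translate([54, 0, 1699]) cube([367, 50, 32]);


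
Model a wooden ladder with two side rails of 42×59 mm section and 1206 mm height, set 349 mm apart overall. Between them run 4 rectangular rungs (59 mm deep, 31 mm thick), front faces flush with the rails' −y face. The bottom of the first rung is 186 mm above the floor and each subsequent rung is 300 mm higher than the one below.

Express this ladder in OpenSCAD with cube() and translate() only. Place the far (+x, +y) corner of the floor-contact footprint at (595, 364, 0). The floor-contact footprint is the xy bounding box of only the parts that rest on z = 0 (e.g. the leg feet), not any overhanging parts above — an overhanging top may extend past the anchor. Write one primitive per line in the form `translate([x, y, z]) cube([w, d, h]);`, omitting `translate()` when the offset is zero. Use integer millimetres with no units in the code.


translate([246, 305, 0]) cube([42, 59, 1206]);
translate([553, 305, 0]) cube([42, 59, 1206]);
translate([288, 305, 186]) cube([265, 59, 31]);
translate([288, 305, 486]) cube([265, 59, 31]);
translate([288, 305, 786]) cube([265, 59, 31]);
translate([288, 305, 1086]) cube([265, 59, 31]);


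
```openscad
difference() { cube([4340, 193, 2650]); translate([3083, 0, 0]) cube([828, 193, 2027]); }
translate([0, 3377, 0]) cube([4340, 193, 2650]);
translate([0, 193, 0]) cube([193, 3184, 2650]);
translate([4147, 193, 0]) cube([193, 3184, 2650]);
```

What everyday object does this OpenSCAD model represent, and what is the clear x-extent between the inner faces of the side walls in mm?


A single room. The interior width is 3954 mm.

Four walls enclosing a rectangle with a door in the front wall — a room. Outside width 4340 minus two 193 mm walls gives 3954 mm.


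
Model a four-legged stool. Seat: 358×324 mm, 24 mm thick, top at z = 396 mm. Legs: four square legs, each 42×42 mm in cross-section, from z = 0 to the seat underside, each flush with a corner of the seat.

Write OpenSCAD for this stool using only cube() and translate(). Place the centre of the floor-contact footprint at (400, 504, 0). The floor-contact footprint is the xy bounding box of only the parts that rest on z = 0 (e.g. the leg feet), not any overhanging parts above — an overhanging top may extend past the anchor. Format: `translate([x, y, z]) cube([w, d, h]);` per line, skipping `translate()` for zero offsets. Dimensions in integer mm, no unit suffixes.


translate([221, 342, 372]) cube([358, 324, 24]);
translate([221, 342, 0]) cube([42, 42, 372]);
translate([537, 342, 0]) cube([42, 42, 372]);
translate([221, 624, 0]) cube([42, 42, 372]);
translate([537, 624, 0]) cube([42, 42, 372]);


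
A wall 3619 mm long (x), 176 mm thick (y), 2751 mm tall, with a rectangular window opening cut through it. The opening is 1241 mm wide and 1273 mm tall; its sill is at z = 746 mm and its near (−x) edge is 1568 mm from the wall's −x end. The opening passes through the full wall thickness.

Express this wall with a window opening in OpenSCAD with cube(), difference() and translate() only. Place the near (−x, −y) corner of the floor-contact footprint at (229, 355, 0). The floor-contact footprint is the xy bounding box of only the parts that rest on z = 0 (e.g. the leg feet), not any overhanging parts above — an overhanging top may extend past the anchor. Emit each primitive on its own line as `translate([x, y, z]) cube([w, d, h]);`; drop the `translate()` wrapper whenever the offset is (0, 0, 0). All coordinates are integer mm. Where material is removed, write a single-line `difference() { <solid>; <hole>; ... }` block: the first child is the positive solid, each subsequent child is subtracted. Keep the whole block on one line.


difference() { translate([229, 355, 0]) cube([3619, 176, 2751]); translate([1797, 355, 746]) cube([1241, 176, 1273]); }


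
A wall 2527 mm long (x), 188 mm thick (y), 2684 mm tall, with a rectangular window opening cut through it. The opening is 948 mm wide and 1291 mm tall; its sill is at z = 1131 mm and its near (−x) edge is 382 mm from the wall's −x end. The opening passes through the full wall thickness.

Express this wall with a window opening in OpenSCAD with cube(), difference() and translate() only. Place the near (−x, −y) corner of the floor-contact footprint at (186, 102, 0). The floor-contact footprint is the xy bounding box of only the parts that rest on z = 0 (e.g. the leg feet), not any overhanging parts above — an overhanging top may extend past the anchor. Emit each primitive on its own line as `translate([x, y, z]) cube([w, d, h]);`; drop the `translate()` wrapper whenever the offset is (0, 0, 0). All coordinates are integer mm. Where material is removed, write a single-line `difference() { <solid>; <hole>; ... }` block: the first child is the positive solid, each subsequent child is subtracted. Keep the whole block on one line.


difference() { translate([186, 102, 0]) cube([2527, 188, 2684]); translate([568, 102, 1131]) cube([948, 188, 1291]); }


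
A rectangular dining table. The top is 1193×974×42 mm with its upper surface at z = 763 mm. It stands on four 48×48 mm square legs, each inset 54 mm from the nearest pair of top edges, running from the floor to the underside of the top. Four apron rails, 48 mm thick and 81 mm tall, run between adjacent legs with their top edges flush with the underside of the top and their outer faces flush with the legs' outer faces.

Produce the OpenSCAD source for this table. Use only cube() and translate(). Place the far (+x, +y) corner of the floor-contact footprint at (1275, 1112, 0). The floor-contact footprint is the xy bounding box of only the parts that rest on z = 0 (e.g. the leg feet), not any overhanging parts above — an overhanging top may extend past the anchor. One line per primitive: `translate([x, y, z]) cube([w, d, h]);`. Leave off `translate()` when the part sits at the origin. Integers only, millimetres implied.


// leg_h = 763 - 42 = 721
// apron z = 721 - 81 = 640
translate([136, 192, 721]) cube([1193, 974, 42]);
translate([190, 246, 0]) cube([48, 48, 721]);
translate([1227, 246, 0]) cube([48, 48, 721]);
translate([190, 1064, 0]) cube([48, 48, 721]);
translate([1227, 1064, 0]) cube([48, 48, 721]);
translate([238, 246, 640]) cube([989, 48, 81]);
translate([238, 1064, 640]) cube([989, 48, 81]);
translate([190, 294, 640]) cube([48, 770, 81]);
translate([1227, 294, 640]) cube([48, 770, 81]);


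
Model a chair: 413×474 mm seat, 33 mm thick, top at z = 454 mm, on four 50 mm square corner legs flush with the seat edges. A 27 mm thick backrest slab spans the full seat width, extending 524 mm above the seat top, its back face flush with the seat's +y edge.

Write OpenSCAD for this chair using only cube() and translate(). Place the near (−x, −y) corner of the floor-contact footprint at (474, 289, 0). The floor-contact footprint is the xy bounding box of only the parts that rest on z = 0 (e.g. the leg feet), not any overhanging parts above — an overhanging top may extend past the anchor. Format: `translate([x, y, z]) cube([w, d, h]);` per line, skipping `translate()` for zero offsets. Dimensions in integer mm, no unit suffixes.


translate([474, 289, 421]) cube([413, 474, 33]);
translate([474, 289, 0]) cube([50, 50, 421]);
translate([837, 289, 0]) cube([50, 50, 421]);
translate([474, 713, 0]) cube([50, 50, 421]);
translate([837, 713, 0]) cube([50, 50, 421]);
translate([474, 736, 454]) cube([413, 27, 524]);


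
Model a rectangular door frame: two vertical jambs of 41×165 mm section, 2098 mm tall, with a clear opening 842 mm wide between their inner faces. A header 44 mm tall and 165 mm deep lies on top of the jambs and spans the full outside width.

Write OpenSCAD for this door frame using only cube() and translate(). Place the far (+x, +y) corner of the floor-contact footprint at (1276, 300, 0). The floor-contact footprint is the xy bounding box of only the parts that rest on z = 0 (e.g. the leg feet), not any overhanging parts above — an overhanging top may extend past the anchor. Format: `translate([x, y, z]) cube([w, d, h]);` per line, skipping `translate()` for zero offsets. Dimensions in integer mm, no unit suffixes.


translate([352, 135, 0]) cube([41, 165, 2098]);
translate([1235, 135, 0]) cube([41, 165, 2098]);
translate([352, 135, 2098]) cube([924, 165, 44]);


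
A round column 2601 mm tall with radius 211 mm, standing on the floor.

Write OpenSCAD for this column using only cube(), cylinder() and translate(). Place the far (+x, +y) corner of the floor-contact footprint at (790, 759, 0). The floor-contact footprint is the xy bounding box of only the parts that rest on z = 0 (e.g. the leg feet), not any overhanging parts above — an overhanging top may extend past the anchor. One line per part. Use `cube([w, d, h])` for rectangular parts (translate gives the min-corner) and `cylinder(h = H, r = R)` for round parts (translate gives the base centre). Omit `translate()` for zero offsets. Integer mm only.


translate([579, 548, 0]) cylinder(h = 2601, r = 211);


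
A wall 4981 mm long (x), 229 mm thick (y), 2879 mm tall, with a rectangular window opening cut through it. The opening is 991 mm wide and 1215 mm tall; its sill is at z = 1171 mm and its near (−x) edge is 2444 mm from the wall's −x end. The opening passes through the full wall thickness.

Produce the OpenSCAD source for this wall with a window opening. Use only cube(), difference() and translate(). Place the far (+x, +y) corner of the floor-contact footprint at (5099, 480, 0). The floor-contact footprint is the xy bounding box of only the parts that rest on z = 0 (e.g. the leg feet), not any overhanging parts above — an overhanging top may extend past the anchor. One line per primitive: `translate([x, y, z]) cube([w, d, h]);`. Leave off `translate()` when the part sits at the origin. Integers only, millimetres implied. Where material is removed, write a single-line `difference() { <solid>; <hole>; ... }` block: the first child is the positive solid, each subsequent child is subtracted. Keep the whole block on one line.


difference() { translate([118, 251, 0]) cube([4981, 229, 2879]); translate([2562, 251, 1171]) cube([991, 229, 1215]); }


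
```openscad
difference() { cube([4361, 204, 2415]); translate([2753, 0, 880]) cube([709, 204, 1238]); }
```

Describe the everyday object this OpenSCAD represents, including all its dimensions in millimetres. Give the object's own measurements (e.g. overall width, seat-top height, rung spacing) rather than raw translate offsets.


A wall 4361 mm long (x), 204 mm thick (y), 2415 mm tall, with a rectangular window opening cut through it. The opening is 709 mm wide and 1238 mm tall; its sill is at z = 880 mm and its near (−x) edge is 2753 mm from the wall's −x end. The opening passes through the full wall thickness.


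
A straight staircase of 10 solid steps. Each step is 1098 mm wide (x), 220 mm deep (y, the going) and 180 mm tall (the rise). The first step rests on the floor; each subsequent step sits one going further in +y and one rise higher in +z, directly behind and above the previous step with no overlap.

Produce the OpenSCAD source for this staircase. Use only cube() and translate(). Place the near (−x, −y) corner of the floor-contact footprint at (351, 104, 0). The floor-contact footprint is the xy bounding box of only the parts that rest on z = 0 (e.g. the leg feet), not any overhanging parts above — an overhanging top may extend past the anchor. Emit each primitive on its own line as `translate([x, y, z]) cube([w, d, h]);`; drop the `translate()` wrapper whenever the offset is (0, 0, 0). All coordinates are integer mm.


translate([351, 104, 0]) cube([1098, 220, 180]);
translate([351, 324, 180]) cube([1098, 220, 180]);
translate([351, 544, 360]) cube([1098, 220, 180]);
translate([351, 764, 540]) cube([1098, 220, 180]);
translate([351, 984, 720]) cube([1098, 220, 180]);
translate([351, 1204, 900]) cube([1098, 220, 180]);
translate([351, 1424, 1080]) cube([1098, 220, 180]);
translate([351, 1644, 1260]) cube([1098, 220, 180]);
translate([351, 1864, 1440]) cube([1098, 220, 180]);
translate([351, 2084, 1620]) cube([1098, 220, 180]);


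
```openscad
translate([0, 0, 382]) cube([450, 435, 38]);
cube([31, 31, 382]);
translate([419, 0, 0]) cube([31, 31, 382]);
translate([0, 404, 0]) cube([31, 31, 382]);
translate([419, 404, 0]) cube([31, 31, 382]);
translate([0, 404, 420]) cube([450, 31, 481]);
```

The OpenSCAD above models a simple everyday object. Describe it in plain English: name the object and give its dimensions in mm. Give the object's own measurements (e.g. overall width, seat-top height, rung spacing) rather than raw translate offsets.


A chair. The seat is a 450×435×38 mm slab with its top at z = 420 mm, on four 31×31 mm corner legs (flush with the seat edges, standing on z = 0). A flat backrest 31 mm thick, 481 mm tall, spans the full seat width and rises from the seat top along its +y edge, rear face flush with the rear of the seat.


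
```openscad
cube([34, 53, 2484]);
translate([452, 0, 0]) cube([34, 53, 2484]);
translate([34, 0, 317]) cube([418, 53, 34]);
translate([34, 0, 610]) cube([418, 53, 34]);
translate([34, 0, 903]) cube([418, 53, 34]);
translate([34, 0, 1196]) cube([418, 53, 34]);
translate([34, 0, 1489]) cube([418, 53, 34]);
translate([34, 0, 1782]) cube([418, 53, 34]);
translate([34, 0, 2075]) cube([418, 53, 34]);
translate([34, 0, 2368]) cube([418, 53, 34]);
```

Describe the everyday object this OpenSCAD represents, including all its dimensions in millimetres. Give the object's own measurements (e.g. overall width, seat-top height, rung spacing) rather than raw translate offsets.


A straight ladder. Two 34×53 mm vertical rails, 2484 mm tall, stand 486 mm apart (outside-to-outside) with their front faces coplanar on the −y side. 8 rungs, each 53 mm deep and 34 mm tall, span between the inner faces of the rails, front faces flush with the rails. The lowest rung's underside is at z = 317 mm and rungs are spaced 293 mm apart (underside to underside).


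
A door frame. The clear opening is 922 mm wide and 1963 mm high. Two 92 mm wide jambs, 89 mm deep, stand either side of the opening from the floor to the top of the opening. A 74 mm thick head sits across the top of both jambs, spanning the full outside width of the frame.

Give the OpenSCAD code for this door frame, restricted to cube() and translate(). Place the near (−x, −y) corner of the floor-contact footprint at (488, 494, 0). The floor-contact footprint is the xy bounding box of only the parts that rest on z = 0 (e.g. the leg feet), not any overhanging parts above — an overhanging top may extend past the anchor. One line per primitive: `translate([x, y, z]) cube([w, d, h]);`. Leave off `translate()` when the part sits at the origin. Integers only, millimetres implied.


translate([488, 494, 0]) cube([92, 89, 1963]);
translate([1502, 494, 0]) cube([92, 89, 1963]);
translate([488, 494, 1963]) cube([1106, 89, 74]);


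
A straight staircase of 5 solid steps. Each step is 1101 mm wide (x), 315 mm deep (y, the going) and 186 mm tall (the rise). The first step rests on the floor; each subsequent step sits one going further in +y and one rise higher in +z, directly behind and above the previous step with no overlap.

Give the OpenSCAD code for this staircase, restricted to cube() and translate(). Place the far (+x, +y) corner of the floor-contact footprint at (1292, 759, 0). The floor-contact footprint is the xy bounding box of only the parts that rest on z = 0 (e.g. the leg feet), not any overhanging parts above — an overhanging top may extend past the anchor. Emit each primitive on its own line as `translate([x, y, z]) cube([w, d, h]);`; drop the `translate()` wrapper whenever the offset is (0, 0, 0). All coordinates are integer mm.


translate([191, 444, 0]) cube([1101, 315, 186]);
translate([191, 759, 186]) cube([1101, 315, 186]);
translate([191, 1074, 372]) cube([1101, 315, 186]);
translate([191, 1389, 558]) cube([1101, 315, 186]);
translate([191, 1704, 744]) cube([1101, 315, 186]);


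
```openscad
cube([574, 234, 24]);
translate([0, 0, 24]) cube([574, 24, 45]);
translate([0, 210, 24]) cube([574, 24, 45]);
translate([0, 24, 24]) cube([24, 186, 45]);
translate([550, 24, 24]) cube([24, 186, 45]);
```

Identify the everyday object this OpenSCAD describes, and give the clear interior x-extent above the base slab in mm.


An open box. The internal width is 526 mm.

A 574×234 base slab with four walls standing on it — an open box. The base is 574 mm wide and the walls are 24 mm thick, so the internal width is 574 − 2 × 24 = 526 mm.


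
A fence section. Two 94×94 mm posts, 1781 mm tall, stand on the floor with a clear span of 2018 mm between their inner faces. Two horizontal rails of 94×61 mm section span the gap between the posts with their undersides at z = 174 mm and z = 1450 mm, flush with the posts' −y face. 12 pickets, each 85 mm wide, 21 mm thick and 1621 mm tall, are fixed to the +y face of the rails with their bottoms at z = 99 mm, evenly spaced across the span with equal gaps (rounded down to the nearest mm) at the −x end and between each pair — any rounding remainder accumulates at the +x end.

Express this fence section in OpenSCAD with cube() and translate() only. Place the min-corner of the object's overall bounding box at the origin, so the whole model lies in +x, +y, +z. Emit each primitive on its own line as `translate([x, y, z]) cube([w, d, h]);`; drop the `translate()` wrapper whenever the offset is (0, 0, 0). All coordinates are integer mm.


cube([94, 94, 1781]);
translate([2112, 0, 0]) cube([94, 94, 1781]);
translate([94, 0, 174]) cube([2018, 94, 61]);
translate([94, 0, 1450]) cube([2018, 94, 61]);
translate([170, 94, 99]) cube([85, 21, 1621]);
translate([331, 94, 99]) cube([85, 21, 1621]);
translate([492, 94, 99]) cube([85, 21, 1621]);
translate([653, 94, 99]) cube([85, 21, 1621]);
translate([814, 94, 99]) cube([85, 21, 1621]);
translate([975, 94, 99]) cube([85, 21, 1621]);
translate([1136, 94, 99]) cube([85, 21, 1621]);
translate([1297, 94, 99]) cube([85, 21, 1621]);
translate([1458, 94, 99]) cube([85, 21, 1621]);
translate([1619, 94, 99]) cube([85, 21, 1621]);
translate([1780, 94, 99]) cube([85, 21, 1621]);
translate([1941, 94, 99]) cube([85, 21, 1621]);


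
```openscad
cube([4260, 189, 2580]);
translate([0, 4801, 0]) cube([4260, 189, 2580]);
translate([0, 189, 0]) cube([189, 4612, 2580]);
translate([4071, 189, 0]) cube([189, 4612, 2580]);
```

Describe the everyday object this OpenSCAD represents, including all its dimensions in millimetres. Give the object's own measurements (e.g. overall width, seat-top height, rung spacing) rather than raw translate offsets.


The wall frame of a small rectangular building: four walls, each 2580 mm tall and 189 mm thick, enclosing a footprint 4260 mm (x) by 4990 mm (y) outside-to-outside, with no floor or roof. The front and back walls (the −y and +y sides) span the full width; the two side walls fit between them.


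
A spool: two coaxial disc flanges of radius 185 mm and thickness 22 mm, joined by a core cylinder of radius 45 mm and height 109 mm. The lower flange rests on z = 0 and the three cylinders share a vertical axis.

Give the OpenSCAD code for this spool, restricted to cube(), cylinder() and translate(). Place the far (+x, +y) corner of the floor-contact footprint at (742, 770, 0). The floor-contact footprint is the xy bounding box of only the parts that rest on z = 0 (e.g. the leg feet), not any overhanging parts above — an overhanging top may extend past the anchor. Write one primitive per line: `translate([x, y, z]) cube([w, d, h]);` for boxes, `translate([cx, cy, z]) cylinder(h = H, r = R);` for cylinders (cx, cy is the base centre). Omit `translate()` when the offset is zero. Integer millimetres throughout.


translate([557, 585, 0]) cylinder(h = 22, r = 185);
translate([557, 585, 22]) cylinder(h = 109, r = 45);
translate([557, 585, 131]) cylinder(h = 22, r = 185);


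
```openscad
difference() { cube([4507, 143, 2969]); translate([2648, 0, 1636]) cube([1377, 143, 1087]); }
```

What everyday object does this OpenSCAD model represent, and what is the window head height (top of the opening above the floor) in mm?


A wall with a window opening. The window head height is 2723 mm.

A wall with a rectangular opening subtracted — a window. Sill at z = 1636, opening 1087 mm tall, so the head is at 1636 + 1087 = 2723 mm.


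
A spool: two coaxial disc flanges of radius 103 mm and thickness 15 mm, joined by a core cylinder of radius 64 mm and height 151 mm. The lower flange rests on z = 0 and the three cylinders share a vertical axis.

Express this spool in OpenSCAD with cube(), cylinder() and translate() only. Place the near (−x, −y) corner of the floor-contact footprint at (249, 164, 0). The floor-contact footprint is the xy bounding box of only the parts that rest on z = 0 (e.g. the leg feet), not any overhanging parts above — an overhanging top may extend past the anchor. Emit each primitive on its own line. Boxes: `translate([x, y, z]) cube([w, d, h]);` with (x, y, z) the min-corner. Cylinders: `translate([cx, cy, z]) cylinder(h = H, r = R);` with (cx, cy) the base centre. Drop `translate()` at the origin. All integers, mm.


translate([352, 267, 0]) cylinder(h = 15, r = 103);
translate([352, 267, 15]) cylinder(h = 151, r = 64);
translate([352, 267, 166]) cylinder(h = 15, r = 103);


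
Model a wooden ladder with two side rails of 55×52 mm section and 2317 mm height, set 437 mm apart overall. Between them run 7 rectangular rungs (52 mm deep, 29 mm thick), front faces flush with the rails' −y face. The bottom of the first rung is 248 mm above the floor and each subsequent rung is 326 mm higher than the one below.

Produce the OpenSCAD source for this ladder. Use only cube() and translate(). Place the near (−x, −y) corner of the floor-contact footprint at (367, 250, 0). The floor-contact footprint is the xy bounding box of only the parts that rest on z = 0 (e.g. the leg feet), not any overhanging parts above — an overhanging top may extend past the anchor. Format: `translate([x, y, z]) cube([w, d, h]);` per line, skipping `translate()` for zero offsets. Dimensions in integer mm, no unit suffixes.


// rung span = 437 - 2*55 = 327
// rung[k] z = 248 + k*326
translate([367, 250, 0]) cube([55, 52, 2317]);
translate([749, 250, 0]) cube([55, 52, 2317]);
translate([422, 250, 248]) cube([327, 52, 29]);
translate([422, 250, 574]) cube([327, 52, 29]);
translate([422, 250, 900]) cube([327, 52, 29]);
translate([422, 250, 1226]) cube([327, 52, 29]);
translate([422, 250, 1552]) cube([327, 52, 29]);
translate([422, 250, 1878]) cube([327, 52, 29]);
translate([422, 250, 2204]) cube([327, 52, 29]);


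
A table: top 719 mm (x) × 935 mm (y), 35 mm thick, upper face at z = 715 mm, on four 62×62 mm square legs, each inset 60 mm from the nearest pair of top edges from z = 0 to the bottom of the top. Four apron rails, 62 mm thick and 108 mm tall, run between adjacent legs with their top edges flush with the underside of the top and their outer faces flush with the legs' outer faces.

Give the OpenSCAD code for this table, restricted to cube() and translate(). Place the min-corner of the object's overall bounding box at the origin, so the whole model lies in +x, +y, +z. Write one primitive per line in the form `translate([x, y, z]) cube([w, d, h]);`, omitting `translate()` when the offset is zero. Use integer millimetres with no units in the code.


translate([0, 0, 680]) cube([719, 935, 35]);
translate([60, 60, 0]) cube([62, 62, 680]);
translate([597, 60, 0]) cube([62, 62, 680]);
translate([60, 813, 0]) cube([62, 62, 680]);
translate([597, 813, 0]) cube([62, 62, 680]);
translate([122, 60, 572]) cube([475, 62, 108]);
translate([122, 813, 572]) cube([475, 62, 108]);
translate([60, 122, 572]) cube([62, 691, 108]);
translate([597, 122, 572]) cube([62, 691, 108]);


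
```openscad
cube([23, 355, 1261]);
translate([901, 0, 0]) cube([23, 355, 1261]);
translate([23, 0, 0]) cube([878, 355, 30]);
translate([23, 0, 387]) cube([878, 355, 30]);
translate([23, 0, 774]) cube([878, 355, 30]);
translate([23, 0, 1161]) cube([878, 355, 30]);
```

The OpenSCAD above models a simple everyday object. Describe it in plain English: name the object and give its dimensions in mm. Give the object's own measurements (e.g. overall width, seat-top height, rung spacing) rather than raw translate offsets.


An open bookshelf. Two side panels, each 23 mm thick, 355 mm deep and 1261 mm tall, stand 924 mm apart (outside-to-outside). Between them sit 4 shelves, each 30 mm thick and 355 mm deep, spanning the full gap between the sides. The bottom shelf rests on the floor (its underside at z = 0) and the clear gap between one shelf's top and the next shelf's underside is 357 mm.


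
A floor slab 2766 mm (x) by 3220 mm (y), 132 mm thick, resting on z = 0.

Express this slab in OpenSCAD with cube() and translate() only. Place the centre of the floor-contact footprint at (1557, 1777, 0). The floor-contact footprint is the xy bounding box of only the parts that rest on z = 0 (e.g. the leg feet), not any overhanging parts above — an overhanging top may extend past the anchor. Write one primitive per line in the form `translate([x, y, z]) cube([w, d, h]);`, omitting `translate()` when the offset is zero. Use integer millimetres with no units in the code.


translate([174, 167, 0]) cube([2766, 3220, 132]);


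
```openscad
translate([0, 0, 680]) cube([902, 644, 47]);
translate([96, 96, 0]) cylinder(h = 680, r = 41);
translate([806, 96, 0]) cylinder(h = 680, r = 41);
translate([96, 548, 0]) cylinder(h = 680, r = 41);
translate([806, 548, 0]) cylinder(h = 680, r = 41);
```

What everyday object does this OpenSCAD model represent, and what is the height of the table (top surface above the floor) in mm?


A table. The table height is 727 mm.

A 902×644×47 slab sits at z = 680 on four Ø82 mm round legs — a table. The top surface is at 680 + 47 = 727 mm.


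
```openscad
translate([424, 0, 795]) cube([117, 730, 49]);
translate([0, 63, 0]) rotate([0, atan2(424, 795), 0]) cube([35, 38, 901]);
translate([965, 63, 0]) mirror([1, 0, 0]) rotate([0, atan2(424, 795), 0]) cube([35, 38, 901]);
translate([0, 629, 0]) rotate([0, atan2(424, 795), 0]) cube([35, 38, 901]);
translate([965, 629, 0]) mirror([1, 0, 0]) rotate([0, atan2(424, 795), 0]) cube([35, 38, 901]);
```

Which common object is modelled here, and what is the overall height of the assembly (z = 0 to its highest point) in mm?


A sawhorse. The overall height is 844 mm.

A beam across two mirrored pairs of raked legs — a sawhorse. The beam's underside is at z = 795 (matching the legs' vertical rise in atan2(424, 795)) and the beam is 49 mm tall, so its top is at 795 + 49 = 844 mm. The raked legs top out at the beam's underside, so that is the highest point.


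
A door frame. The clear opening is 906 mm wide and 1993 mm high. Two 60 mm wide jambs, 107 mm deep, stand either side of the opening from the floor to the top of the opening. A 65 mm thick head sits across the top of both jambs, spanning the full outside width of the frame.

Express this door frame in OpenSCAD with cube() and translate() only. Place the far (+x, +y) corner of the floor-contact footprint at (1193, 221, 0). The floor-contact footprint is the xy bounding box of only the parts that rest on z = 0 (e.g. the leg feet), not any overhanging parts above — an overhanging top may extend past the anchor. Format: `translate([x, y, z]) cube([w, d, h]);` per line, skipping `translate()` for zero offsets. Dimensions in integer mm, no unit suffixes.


translate([167, 114, 0]) cube([60, 107, 1993]);
translate([1133, 114, 0]) cube([60, 107, 1993]);
translate([167, 114, 1993]) cube([1026, 107, 65]);


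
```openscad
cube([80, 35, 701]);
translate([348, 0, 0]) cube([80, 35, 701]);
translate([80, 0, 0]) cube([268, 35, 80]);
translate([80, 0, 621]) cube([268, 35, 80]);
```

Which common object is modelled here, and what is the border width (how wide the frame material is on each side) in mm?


A picture frame. The border width is 80 mm.

Four thin pieces enclosing a rectangular opening — a picture frame. The two full-height stiles are 701 mm tall; the top rail sits at z = 621 and is 80 mm tall, so the border above the opening is 701 − 621 = 80 mm, matching the stile x-width.


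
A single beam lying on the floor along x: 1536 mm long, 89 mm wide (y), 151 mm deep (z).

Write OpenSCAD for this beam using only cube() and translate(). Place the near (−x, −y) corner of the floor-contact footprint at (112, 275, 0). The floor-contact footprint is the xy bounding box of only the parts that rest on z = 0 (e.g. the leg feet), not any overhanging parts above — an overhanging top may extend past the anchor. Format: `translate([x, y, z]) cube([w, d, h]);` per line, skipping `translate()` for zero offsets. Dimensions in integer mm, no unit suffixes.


translate([112, 275, 0]) cube([1536, 89, 151]);


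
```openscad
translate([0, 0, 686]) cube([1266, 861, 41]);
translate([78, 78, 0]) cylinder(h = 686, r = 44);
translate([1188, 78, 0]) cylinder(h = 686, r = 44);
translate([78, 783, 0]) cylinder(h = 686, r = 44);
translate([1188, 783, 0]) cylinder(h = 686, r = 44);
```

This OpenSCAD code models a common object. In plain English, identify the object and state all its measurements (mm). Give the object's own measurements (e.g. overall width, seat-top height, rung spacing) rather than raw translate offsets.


A table: top 1266 mm (x) × 861 mm (y), 41 mm thick, upper face at z = 727 mm, on four round legs of 88 mm diameter, each leg's bounding box inset 34 mm from the nearest pair of top edges from z = 0 to the bottom of the top.


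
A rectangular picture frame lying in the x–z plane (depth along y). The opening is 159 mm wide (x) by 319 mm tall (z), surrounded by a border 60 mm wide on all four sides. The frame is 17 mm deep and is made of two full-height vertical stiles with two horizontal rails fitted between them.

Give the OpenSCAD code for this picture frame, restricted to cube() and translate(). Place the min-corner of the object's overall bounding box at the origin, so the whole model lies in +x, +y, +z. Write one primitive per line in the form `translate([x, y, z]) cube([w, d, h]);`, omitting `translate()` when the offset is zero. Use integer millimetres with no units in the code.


cube([60, 17, 439]);
translate([219, 0, 0]) cube([60, 17, 439]);
translate([60, 0, 0]) cube([159, 17, 60]);
translate([60, 0, 379]) cube([159, 17, 60]);


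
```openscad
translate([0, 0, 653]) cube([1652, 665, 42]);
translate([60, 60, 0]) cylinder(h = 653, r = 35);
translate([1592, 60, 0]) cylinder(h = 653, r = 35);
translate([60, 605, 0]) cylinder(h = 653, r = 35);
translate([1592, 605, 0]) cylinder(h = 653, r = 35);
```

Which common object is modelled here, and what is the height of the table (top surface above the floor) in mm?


A table. The table height is 695 mm.

A 1652×665×42 slab sits at z = 653 on four Ø70 mm round legs — a table. The top surface is at 653 + 42 = 695 mm.


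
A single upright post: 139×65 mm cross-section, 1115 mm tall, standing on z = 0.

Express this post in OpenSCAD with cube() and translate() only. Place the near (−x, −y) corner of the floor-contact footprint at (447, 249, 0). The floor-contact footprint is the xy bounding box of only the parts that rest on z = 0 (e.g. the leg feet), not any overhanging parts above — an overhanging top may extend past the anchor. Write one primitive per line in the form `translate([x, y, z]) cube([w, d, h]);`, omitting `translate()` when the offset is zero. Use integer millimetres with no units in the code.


translate([447, 249, 0]) cube([139, 65, 1115]);


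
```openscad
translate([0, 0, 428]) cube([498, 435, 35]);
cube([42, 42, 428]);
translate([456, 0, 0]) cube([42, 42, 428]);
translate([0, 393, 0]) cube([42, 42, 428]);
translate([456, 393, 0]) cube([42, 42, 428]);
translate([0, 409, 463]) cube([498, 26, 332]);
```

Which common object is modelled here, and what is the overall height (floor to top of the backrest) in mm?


A chair. The overall height is 795 mm.

A slab on four corner posts with a tall panel at the back — a chair. The seat slab sits at z = 428 with thickness 35, and the 332 mm backrest starts at the seat top, so the overall height is 428 + 35 + 332 = 795 mm.


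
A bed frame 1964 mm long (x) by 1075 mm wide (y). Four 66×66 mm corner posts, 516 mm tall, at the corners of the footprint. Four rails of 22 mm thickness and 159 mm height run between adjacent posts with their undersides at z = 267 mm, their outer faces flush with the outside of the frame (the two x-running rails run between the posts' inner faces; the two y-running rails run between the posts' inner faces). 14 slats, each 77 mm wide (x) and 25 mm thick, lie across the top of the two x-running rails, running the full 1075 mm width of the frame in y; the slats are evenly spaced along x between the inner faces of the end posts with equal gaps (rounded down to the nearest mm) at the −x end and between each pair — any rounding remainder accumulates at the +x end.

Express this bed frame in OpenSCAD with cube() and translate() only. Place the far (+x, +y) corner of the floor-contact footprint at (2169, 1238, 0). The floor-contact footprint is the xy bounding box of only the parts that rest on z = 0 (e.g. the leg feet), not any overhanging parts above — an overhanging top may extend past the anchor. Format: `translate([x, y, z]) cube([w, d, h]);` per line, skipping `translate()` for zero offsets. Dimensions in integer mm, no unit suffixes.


// slat z = rail_z + rail_h = 267 + 159 = 426
// slat gap = ⌊(1832 − 14·77) / 15⌋ = 50
translate([205, 163, 0]) cube([66, 66, 516]);
translate([205, 1172, 0]) cube([66, 66, 516]);
translate([2103, 163, 0]) cube([66, 66, 516]);
translate([2103, 1172, 0]) cube([66, 66, 516]);
translate([271, 163, 267]) cube([1832, 22, 159]);
translate([271, 1216, 267]) cube([1832, 22, 159]);
translate([205, 229, 267]) cube([22, 943, 159]);
translate([2147, 229, 267]) cube([22, 943, 159]);
translate([321, 163, 426]) cube([77, 1075, 25]);
translate([448, 163, 426]) cube([77, 1075, 25]);
translate([575, 163, 426]) cube([77, 1075, 25]);
translate([702, 163, 426]) cube([77, 1075, 25]);
translate([829, 163, 426]) cube([77, 1075, 25]);
translate([956, 163, 426]) cube([77, 1075, 25]);
translate([1083, 163, 426]) cube([77, 1075, 25]);
translate([1210, 163, 426]) cube([77, 1075, 25]);
translate([1337, 163, 426]) cube([77, 1075, 25]);
translate([1464, 163, 426]) cube([77, 1075, 25]);
translate([1591, 163, 426]) cube([77, 1075, 25]);
translate([1718, 163, 426]) cube([77, 1075, 25]);
translate([1845, 163, 426]) cube([77, 1075, 25]);
translate([1972, 163, 426]) cube([77, 1075, 25]);


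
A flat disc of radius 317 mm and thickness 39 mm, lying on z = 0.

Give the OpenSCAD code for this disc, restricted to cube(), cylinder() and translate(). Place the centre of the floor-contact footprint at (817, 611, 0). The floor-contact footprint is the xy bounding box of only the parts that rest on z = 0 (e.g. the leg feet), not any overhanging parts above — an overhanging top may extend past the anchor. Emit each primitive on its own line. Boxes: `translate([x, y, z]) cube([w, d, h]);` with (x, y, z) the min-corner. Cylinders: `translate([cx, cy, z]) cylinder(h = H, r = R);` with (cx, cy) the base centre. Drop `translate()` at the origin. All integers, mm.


translate([817, 611, 0]) cylinder(h = 39, r = 317);


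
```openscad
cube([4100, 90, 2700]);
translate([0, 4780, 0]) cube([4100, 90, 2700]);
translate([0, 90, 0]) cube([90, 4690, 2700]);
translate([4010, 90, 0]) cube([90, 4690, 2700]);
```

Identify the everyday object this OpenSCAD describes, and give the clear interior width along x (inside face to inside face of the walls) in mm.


A house (or room) frame. The interior width is 3920 mm.

Four 2700 mm walls enclosing a rectangle with no floor or roof — a room or house frame. Outside width is 4100 mm and wall thickness is 90 mm, so the interior width is 4100 − 2 × 90 = 3920 mm.


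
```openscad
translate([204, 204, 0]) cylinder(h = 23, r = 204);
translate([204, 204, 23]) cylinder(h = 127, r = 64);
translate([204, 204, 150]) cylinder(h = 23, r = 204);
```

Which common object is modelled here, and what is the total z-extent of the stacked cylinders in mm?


A spool. The overall height is 173 mm.

Three coaxial cylinders, large–small–large — a spool. Two 23 mm flanges and a 127 mm core give 23 + 127 + 23 = 173 mm.


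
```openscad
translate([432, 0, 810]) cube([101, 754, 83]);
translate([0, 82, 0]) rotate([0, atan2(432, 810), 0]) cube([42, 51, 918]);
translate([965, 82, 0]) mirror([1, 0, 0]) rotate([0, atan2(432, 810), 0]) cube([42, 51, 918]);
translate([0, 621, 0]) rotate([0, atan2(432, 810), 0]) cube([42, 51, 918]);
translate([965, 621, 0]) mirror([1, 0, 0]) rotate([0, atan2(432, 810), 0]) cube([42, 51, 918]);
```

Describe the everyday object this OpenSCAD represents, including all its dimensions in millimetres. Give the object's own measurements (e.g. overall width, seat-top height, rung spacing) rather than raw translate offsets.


A sawhorse. A 101×754×83 mm beam (x, y, z) sits on two A-frame leg pairs. Each pair is two raked legs of 42×51 mm section (51 mm along y) splaying symmetrically in x. Each leg rises 810 mm vertically over 432 mm of horizontal reach and is 918 mm long along its own axis. Every leg's outer bottom edge rests on the floor and its outer top edge meets a bottom edge of the beam — the left legs (tilting toward +x) meet the beam's −x bottom edge, the right legs (their mirror images, tilting toward −x) meet its +x bottom edge — so the leg tops tuck under the beam, the beam's underside is 810 mm above the floor, and the feet are 965 mm apart outside-to-outside with the beam centred between them. The two leg pairs are set in 82 mm from either end of the beam.


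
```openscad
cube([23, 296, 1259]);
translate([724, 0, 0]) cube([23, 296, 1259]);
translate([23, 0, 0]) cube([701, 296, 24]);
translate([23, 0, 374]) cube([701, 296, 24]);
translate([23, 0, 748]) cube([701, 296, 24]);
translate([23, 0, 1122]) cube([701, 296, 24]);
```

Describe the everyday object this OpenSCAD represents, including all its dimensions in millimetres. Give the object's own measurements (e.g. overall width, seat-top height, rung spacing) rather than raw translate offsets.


An open bookshelf. Two side panels, each 23 mm thick, 296 mm deep and 1259 mm tall, stand 747 mm apart (outside-to-outside). Between them sit 4 shelves, each 24 mm thick and 296 mm deep, spanning the full gap between the sides. The bottom shelf rests on the floor (its underside at z = 0) and the clear gap between one shelf's top and the next shelf's underside is 350 mm.
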